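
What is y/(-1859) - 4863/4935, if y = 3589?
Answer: -8917344/3058055 ≈ -2.9160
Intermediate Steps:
y/(-1859) - 4863/4935 = 3589/(-1859) - 4863/4935 = 3589*(-1/1859) - 4863*1/4935 = -3589/1859 - 1621/1645 = -8917344/3058055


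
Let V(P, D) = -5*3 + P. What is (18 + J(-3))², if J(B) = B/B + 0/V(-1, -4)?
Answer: 361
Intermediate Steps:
V(P, D) = -15 + P
J(B) = 1 (J(B) = B/B + 0/(-15 - 1) = 1 + 0/(-16) = 1 + 0*(-1/16) = 1 + 0 = 1)
(18 + J(-3))² = (18 + 1)² = 19² = 361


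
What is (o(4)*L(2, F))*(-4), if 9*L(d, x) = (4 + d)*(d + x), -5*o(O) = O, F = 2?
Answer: 128/15 ≈ 8.5333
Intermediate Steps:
o(O) = -O/5
L(d, x) = (4 + d)*(d + x)/9 (L(d, x) = ((4 + d)*(d + x))/9 = (4 + d)*(d + x)/9)
(o(4)*L(2, F))*(-4) = ((-⅕*4)*((⅑)*2² + (4/9)*2 + (4/9)*2 + (⅑)*2*2))*(-4) = -4*((⅑)*4 + 8/9 + 8/9 + 4/9)/5*(-4) = -4*(4/9 + 8/9 + 8/9 + 4/9)/5*(-4) = -⅘*8/3*(-4) = -32/15*(-4) = 128/15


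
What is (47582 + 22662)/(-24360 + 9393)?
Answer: -70244/14967 ≈ -4.6933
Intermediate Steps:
(47582 + 22662)/(-24360 + 9393) = 70244/(-14967) = 70244*(-1/14967) = -70244/14967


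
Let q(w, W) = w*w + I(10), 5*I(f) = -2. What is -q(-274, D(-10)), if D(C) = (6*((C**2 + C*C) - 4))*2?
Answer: -375378/5 ≈ -75076.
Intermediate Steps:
I(f) = -2/5 (I(f) = (1/5)*(-2) = -2/5)
D(C) = -48 + 24*C**2 (D(C) = (6*((C**2 + C**2) - 4))*2 = (6*(2*C**2 - 4))*2 = (6*(-4 + 2*C**2))*2 = (-24 + 12*C**2)*2 = -48 + 24*C**2)
q(w, W) = -2/5 + w**2 (q(w, W) = w*w - 2/5 = w**2 - 2/5 = -2/5 + w**2)
-q(-274, D(-10)) = -(-2/5 + (-274)**2) = -(-2/5 + 75076) = -1*375378/5 = -375378/5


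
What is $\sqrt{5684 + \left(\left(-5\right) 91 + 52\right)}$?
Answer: $\sqrt{5281} \approx 72.671$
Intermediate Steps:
$\sqrt{5684 + \left(\left(-5\right) 91 + 52\right)} = \sqrt{5684 + \left(-455 + 52\right)} = \sqrt{5684 - 403} = \sqrt{5281}$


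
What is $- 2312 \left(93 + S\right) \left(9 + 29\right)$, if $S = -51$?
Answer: $-3689952$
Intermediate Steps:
$- 2312 \left(93 + S\right) \left(9 + 29\right) = - 2312 \left(93 - 51\right) \left(9 + 29\right) = - 2312 \cdot 42 \cdot 38 = \left(-2312\right) 1596 = -3689952$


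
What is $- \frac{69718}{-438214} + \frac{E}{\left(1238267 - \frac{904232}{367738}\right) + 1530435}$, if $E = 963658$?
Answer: $\frac{4040630423698058}{7967325488187261} \approx 0.50715$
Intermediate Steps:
$- \frac{69718}{-438214} + \frac{E}{\left(1238267 - \frac{904232}{367738}\right) + 1530435} = - \frac{69718}{-438214} + \frac{963658}{\left(1238267 - \frac{904232}{367738}\right) + 1530435} = \left(-69718\right) \left(- \frac{1}{438214}\right) + \frac{963658}{\left(1238267 - \frac{64588}{26267}\right) + 1530435} = \frac{34859}{219107} + \frac{963658}{\left(1238267 - \frac{64588}{26267}\right) + 1530435} = \frac{34859}{219107} + \frac{963658}{\frac{32525494701}{26267} + 1530435} = \frac{34859}{219107} + \frac{963658}{\frac{72725430846}{26267}} = \frac{34859}{219107} + 963658 \cdot \frac{26267}{72725430846} = \frac{34859}{219107} + \frac{12656202343}{36362715423} = \frac{4040630423698058}{7967325488187261}$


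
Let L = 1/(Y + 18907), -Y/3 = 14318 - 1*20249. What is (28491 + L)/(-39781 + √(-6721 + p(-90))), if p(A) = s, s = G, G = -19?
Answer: -41595797325481/58079023526700 - 1045619701*I*√1685/29039511763350 ≈ -0.71619 - 0.001478*I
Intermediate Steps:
s = -19
p(A) = -19
Y = 17793 (Y = -3*(14318 - 1*20249) = -3*(14318 - 20249) = -3*(-5931) = 17793)
L = 1/36700 (L = 1/(17793 + 18907) = 1/36700 ≈ 2.7248e-5)
(28491 + L)/(-39781 + √(-6721 + p(-90))) = (28491 + 1/36700)/(-39781 + √(-6721 - 19)) = 1045619701/(36700*(-39781 + √(-6740))) = 1045619701/(36700*(-39781 + 2*I*√1685))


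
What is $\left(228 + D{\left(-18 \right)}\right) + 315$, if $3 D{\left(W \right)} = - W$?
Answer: $549$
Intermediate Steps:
$D{\left(W \right)} = - \frac{W}{3}$ ($D{\left(W \right)} = \frac{\left(-1\right) W}{3} = - \frac{W}{3}$)
$\left(228 + D{\left(-18 \right)}\right) + 315 = \left(228 - -6\right) + 315 = \left(228 + 6\right) + 315 = 234 + 315 = 549$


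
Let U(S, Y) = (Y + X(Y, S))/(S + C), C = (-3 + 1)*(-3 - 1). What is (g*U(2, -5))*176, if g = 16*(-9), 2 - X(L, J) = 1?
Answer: 50688/5 ≈ 10138.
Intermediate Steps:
X(L, J) = 1 (X(L, J) = 2 - 1*1 = 2 - 1 = 1)
g = -144
C = 8 (C = -2*(-4) = 8)
U(S, Y) = (1 + Y)/(8 + S) (U(S, Y) = (Y + 1)/(S + 8) = (1 + Y)/(8 + S))
(g*U(2, -5))*176 = -144*(1 - 5)/(8 + 2)*176 = -144*(-4)/10*176 = -72*(-4)/5*176 = -144*(-⅖)*176 = (288/5)*176 = 50688/5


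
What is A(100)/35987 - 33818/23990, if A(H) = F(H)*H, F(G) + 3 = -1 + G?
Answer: -493352183/431664065 ≈ -1.1429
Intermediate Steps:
F(G) = -4 + G (F(G) = -3 + (-1 + G) = -4 + G)
A(H) = H*(-4 + H) (A(H) = (-4 + H)*H = H*(-4 + H))
A(100)/35987 - 33818/23990 = (100*(-4 + 100))/35987 - 33818/23990 = (100*96)*(1/35987) - 33818*1/23990 = 9600*(1/35987) - 16909/11995 = 9600/35987 - 16909/11995 = -493352183/431664065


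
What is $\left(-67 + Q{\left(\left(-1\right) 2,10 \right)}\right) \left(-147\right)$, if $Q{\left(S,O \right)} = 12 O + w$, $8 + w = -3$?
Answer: $-6174$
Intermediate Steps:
$w = -11$ ($w = -8 - 3 = -11$)
$Q{\left(S,O \right)} = -11 + 12 O$ ($Q{\left(S,O \right)} = 12 O - 11 = -11 + 12 O$)
$\left(-67 + Q{\left(\left(-1\right) 2,10 \right)}\right) \left(-147\right) = \left(-67 + \left(-11 + 12 \cdot 10\right)\right) \left(-147\right) = \left(-67 + \left(-11 + 120\right)\right) \left(-147\right) = \left(-67 + 109\right) \left(-147\right) = 42 \left(-147\right) = -6174$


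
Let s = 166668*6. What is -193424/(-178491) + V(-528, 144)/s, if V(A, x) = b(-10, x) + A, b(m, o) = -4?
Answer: 847941185/782861526 ≈ 1.0831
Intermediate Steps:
s = 1000008
V(A, x) = -4 + A
-193424/(-178491) + V(-528, 144)/s = -193424/(-178491) + (-4 - 528)/1000008 = -193424*(-1/178491) - 532*1/1000008 = 193424/178491 - 7/13158 = 847941185/782861526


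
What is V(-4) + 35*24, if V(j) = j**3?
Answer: 776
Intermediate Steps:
V(-4) + 35*24 = (-4)**3 + 35*24 = -64 + 840 = 776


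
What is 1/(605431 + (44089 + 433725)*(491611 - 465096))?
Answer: 1/12669843641 ≈ 7.8928e-11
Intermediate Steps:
1/(605431 + (44089 + 433725)*(491611 - 465096)) = 1/(605431 + 477814*26515) = 1/(605431 + 12669238210) = 1/12669843641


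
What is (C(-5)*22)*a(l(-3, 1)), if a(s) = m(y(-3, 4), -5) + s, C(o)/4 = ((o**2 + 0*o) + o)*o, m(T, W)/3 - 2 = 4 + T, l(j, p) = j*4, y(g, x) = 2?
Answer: -105600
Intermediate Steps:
l(j, p) = 4*j
m(T, W) = 18 + 3*T (m(T, W) = 6 + 3*(4 + T) = 6 + (12 + 3*T) = 18 + 3*T)
C(o) = 4*o*(o + o**2) (C(o) = 4*(((o**2 + 0*o) + o)*o) = 4*(((o**2 + 0) + o)*o) = 4*((o**2 + o)*o) = 4*((o + o**2)*o) = 4*(o*(o + o**2)) = 4*o*(o + o**2))
a(s) = 24 + s (a(s) = (18 + 3*2) + s = (18 + 6) + s = 24 + s)
(C(-5)*22)*a(l(-3, 1)) = ((4*(-5)**2*(1 - 5))*22)*(24 + 4*(-3)) = ((4*25*(-4))*22)*(24 - 12) = -400*22*12 = -8800*12 = -105600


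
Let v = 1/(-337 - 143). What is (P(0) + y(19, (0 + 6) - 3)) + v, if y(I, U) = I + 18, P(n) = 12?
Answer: 23519/480 ≈ 48.998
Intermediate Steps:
v = -1/480 (v = 1/(-480) = -1/480 ≈ -0.0020833)
y(I, U) = 18 + I
(P(0) + y(19, (0 + 6) - 3)) + v = (12 + (18 + 19)) - 1/480 = (12 + 37) - 1/480 = 49 - 1/480 = 23519/480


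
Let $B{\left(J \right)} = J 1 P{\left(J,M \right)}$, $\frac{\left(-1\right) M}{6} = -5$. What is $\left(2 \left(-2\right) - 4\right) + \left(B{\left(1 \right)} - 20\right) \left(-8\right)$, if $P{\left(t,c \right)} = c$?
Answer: $-88$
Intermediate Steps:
$M = 30$ ($M = \left(-6\right) \left(-5\right) = 30$)
$B{\left(J \right)} = 30 J$ ($B{\left(J \right)} = J 1 \cdot 30 = J 30 = 30 J$)
$\left(2 \left(-2\right) - 4\right) + \left(B{\left(1 \right)} - 20\right) \left(-8\right) = \left(2 \left(-2\right) - 4\right) + \left(30 \cdot 1 - 20\right) \left(-8\right) = \left(-4 - 4\right) + \left(30 - 20\right) \left(-8\right) = -8 + 10 \left(-8\right) = -8 - 80 = -88$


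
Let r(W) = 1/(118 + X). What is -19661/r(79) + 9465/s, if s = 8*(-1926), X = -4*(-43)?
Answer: -29283882995/5136 ≈ -5.7017e+6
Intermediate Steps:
X = 172
r(W) = 1/290 (r(W) = 1/(118 + 172) = 1/290)
s = -15408
-19661/r(79) + 9465/s = -19661/1/290 + 9465/(-15408) = -19661*290 + 9465*(-1/15408) = -5701690 - 3155/5136 = -29283882995/5136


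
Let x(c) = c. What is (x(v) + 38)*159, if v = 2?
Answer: 6360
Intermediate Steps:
(x(v) + 38)*159 = (2 + 38)*159 = 40*159 = 6360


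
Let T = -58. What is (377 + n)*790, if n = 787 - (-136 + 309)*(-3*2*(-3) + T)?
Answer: 6386360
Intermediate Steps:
n = 7707 (n = 787 - (-136 + 309)*(-3*2*(-3) - 58) = 787 - 173*(-6*(-3) - 58) = 787 - 173*(18 - 58) = 787 - 173*(-40) = 787 - 1*(-6920) = 787 + 6920 = 7707)
(377 + n)*790 = (377 + 7707)*790 = 8084*790 = 6386360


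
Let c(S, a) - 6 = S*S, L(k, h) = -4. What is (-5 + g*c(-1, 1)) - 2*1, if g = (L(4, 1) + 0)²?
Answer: 105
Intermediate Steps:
c(S, a) = 6 + S² (c(S, a) = 6 + S*S = 6 + S²)
g = 16 (g = (-4 + 0)² = (-4)² = 16)
(-5 + g*c(-1, 1)) - 2*1 = (-5 + 16*(6 + (-1)²)) - 2*1 = (-5 + 16*(6 + 1)) - 2 = (-5 + 16*7) - 2 = (-5 + 112) - 2 = 107 - 2 = 105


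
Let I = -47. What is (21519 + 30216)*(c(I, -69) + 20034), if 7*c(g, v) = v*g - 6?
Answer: 7422679125/7 ≈ 1.0604e+9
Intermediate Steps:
c(g, v) = -6/7 + g*v/7 (c(g, v) = (v*g - 6)/7 = (g*v - 6)/7 = (-6 + g*v)/7 = -6/7 + g*v/7)
(21519 + 30216)*(c(I, -69) + 20034) = (21519 + 30216)*((-6/7 + (1/7)*(-47)*(-69)) + 20034) = 51735*((-6/7 + 3243/7) + 20034) = 51735*(3237/7 + 20034) = 51735*(143475/7) = 7422679125/7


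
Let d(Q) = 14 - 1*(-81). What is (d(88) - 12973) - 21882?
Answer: -34760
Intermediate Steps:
d(Q) = 95 (d(Q) = 14 + 81 = 95)
(d(88) - 12973) - 21882 = (95 - 12973) - 21882 = -12878 - 21882 = -34760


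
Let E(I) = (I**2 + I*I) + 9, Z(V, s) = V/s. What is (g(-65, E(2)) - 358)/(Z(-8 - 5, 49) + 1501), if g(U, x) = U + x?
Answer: -9947/36768 ≈ -0.27053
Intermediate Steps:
E(I) = 9 + 2*I**2 (E(I) = (I**2 + I**2) + 9 = 2*I**2 + 9 = 9 + 2*I**2)
(g(-65, E(2)) - 358)/(Z(-8 - 5, 49) + 1501) = ((-65 + (9 + 2*2**2)) - 358)/((-8 - 5)/49 + 1501) = ((-65 + (9 + 2*4)) - 358)/(-13*1/49 + 1501) = ((-65 + (9 + 8)) - 358)/(-13/49 + 1501) = ((-65 + 17) - 358)/(73536/49) = (-48 - 358)*(49/73536) = -406*49/73536 = -9947/36768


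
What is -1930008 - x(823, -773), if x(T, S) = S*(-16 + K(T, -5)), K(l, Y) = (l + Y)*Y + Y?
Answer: -5107811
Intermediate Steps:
K(l, Y) = Y + Y*(Y + l) (K(l, Y) = (Y + l)*Y + Y = Y*(Y + l) + Y = Y + Y*(Y + l))
x(T, S) = S*(4 - 5*T) (x(T, S) = S*(-16 - 5*(1 - 5 + T)) = S*(-16 - 5*(-4 + T)) = S*(-16 + (20 - 5*T)) = S*(4 - 5*T))
-1930008 - x(823, -773) = -1930008 - (-773)*(4 - 5*823) = -1930008 - (-773)*(4 - 4115) = -1930008 - (-773)*(-4111) = -1930008 - 1*3177803 = -1930008 - 3177803 = -5107811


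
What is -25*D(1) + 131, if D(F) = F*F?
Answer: 106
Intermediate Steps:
D(F) = F²
-25*D(1) + 131 = -25*1² + 131 = -25*1 + 131 = -25 + 131 = 106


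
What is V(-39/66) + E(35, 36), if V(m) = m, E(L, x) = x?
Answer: 779/22 ≈ 35.409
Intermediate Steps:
V(-39/66) + E(35, 36) = -39/66 + 36 = -39*1/66 + 36 = -13/22 + 36 = 779/22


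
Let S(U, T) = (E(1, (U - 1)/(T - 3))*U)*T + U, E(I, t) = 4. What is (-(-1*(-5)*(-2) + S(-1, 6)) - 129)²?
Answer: 8836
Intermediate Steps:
S(U, T) = U + 4*T*U (S(U, T) = (4*U)*T + U = 4*T*U + U = U + 4*T*U)
(-(-1*(-5)*(-2) + S(-1, 6)) - 129)² = (-(-1*(-5)*(-2) - (1 + 4*6)) - 129)² = (-(5*(-2) - (1 + 24)) - 129)² = (-(-10 - 1*25) - 129)² = (-(-10 - 25) - 129)² = (-1*(-35) - 129)² = (35 - 129)² = (-94)² = 8836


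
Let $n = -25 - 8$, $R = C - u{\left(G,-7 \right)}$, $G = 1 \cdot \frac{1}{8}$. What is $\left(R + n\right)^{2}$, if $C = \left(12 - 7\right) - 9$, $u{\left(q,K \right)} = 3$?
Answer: $1600$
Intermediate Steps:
$G = \frac{1}{8}$ ($G = 1 \cdot \frac{1}{8} = \frac{1}{8} \approx 0.125$)
$C = -4$ ($C = 5 - 9 = -4$)
$R = -7$ ($R = -4 - 3 = -7$)
$n = -33$ ($n = -25 - 8 = -33$)
$\left(R + n\right)^{2} = \left(-7 - 33\right)^{2} = \left(-40\right)^{2} = 1600$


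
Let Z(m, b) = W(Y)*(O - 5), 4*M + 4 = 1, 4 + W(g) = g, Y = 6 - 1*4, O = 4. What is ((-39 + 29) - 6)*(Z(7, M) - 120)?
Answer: 1888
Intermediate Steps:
Y = 2 (Y = 6 - 4 = 2)
W(g) = -4 + g
M = -¾ (M = -1 + (¼)*1 = -1 + ¼ = -¾ ≈ -0.75000)
Z(m, b) = 2 (Z(m, b) = (-4 + 2)*(4 - 5) = -2*(-1) = 2)
((-39 + 29) - 6)*(Z(7, M) - 120) = ((-39 + 29) - 6)*(2 - 120) = (-10 - 6)*(-118) = -16*(-118) = 1888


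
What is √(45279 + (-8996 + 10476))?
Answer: √46759 ≈ 216.24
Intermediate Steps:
√(45279 + (-8996 + 10476)) = √(45279 + 1480) = √46759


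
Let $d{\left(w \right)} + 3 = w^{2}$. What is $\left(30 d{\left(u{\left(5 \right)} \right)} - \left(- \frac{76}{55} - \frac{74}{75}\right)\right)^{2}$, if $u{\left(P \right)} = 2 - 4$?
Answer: $\frac{713103616}{680625} \approx 1047.7$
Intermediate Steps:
$u{\left(P \right)} = -2$ ($u{\left(P \right)} = 2 - 4 = -2$)
$d{\left(w \right)} = -3 + w^{2}$
$\left(30 d{\left(u{\left(5 \right)} \right)} - \left(- \frac{76}{55} - \frac{74}{75}\right)\right)^{2} = \left(30 \left(-3 + \left(-2\right)^{2}\right) - \left(- \frac{76}{55} - \frac{74}{75}\right)\right)^{2} = \left(30 \left(-3 + 4\right) - - \frac{1954}{825}\right)^{2} = \left(30 \cdot 1 + \left(\frac{74}{75} + \frac{76}{55}\right)\right)^{2} = \left(30 + \frac{1954}{825}\right)^{2} = \left(\frac{26704}{825}\right)^{2} = \frac{713103616}{680625}$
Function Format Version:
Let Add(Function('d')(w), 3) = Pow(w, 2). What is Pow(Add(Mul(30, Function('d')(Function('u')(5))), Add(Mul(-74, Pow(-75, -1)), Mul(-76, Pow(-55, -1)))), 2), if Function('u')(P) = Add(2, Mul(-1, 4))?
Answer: Rational(713103616, 680625) ≈ 1047.7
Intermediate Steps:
Function('u')(P) = -2 (Function('u')(P) = Add(2, -4) = -2)
Function('d')(w) = Add(-3, Pow(w, 2))
Pow(Add(Mul(30, Function('d')(Function('u')(5))), Add(Mul(-74, Pow(-75, -1)), Mul(-76, Pow(-55, -1)))), 2) = Pow(Add(Mul(30, Add(-3, Pow(-2, 2))), Add(Mul(-74, Pow(-75, -1)), Mul(-76, Pow(-55, -1)))), 2) = Pow(Add(Mul(30, Add(-3, 4)), Add(Mul(-74, Rational(-1, 75)), Mul(-76, Rational(-1, 55)))), 2) = Pow(Add(Mul(30, 1), Add(Rational(74, 75), Rational(76, 55))), 2) = Pow(Add(30, Rational(1954, 825)), 2) = Pow(Rational(26704, 825), 2) = Rational(713103616, 680625)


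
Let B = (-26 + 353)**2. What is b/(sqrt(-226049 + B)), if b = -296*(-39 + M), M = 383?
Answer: 25456*I*sqrt(7445)/7445 ≈ 295.02*I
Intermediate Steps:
B = 106929 (B = 327**2 = 106929)
b = -101824 (b = -296*(-39 + 383) = -296*344 = -101824)
b/(sqrt(-226049 + B)) = -101824/sqrt(-226049 + 106929) = -101824*(-I*sqrt(7445)/29780) = -(-25456)*I*sqrt(7445)/7445 = 25456*I*sqrt(7445)/7445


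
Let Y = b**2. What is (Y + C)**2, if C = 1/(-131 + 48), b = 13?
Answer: 196728676/6889 ≈ 28557.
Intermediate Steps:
Y = 169 (Y = 13**2 = 169)
C = -1/83 (C = 1/(-83) = -1/83 ≈ -0.012048)
(Y + C)**2 = (169 - 1/83)**2 = (14026/83)**2 = 196728676/6889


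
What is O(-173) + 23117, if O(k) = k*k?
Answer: 53046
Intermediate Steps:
O(k) = k²
O(-173) + 23117 = (-173)² + 23117 = 29929 + 23117 = 53046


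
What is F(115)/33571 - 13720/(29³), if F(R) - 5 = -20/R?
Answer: -10590957581/18831551737 ≈ -0.56240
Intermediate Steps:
F(R) = 5 - 20/R
F(115)/33571 - 13720/(29³) = (5 - 20/115)/33571 - 13720/(29³) = (5 - 20*1/115)*(1/33571) - 13720/24389 = (5 - 4/23)*(1/33571) - 13720*1/24389 = (111/23)*(1/33571) - 13720/24389 = 111/772133 - 13720/24389 = -10590957581/18831551737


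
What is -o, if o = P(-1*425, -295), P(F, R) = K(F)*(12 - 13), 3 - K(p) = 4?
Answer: -1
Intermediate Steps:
K(p) = -1 (K(p) = 3 - 1*4 = 3 - 4 = -1)
P(F, R) = 1 (P(F, R) = -(12 - 13) = -1*(-1) = 1)
o = 1
-o = -1*1 = -1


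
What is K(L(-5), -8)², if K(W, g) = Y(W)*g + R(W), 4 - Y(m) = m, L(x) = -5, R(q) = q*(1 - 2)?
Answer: 4489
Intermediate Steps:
R(q) = -q (R(q) = q*(-1) = -q)
Y(m) = 4 - m
K(W, g) = -W + g*(4 - W) (K(W, g) = (4 - W)*g - W = g*(4 - W) - W = -W + g*(4 - W))
K(L(-5), -8)² = (-1*(-5) - 1*(-8)*(-4 - 5))² = (5 - 1*(-8)*(-9))² = (5 - 72)² = (-67)² = 4489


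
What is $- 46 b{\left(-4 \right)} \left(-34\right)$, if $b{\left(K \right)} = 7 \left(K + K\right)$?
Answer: $-87584$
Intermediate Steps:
$b{\left(K \right)} = 14 K$ ($b{\left(K \right)} = 7 \cdot 2 K = 14 K$)
$- 46 b{\left(-4 \right)} \left(-34\right) = - 46 \cdot 14 \left(-4\right) \left(-34\right) = \left(-46\right) \left(-56\right) \left(-34\right) = 2576 \left(-34\right) = -87584$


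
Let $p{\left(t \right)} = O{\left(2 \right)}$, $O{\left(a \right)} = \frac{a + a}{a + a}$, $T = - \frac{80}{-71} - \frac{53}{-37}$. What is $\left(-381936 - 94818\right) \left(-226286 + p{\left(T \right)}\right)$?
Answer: $107882278890$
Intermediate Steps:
$T = \frac{6723}{2627}$ ($T = \left(-80\right) \left(- \frac{1}{71}\right) - - \frac{53}{37} = \frac{80}{71} + \frac{53}{37} = \frac{6723}{2627} \approx 2.5592$)
$O{\left(a \right)} = 1$ ($O{\left(a \right)} = \frac{2 a}{2 a} = 2 a \frac{1}{2 a} = 1$)
$p{\left(t \right)} = 1$
$\left(-381936 - 94818\right) \left(-226286 + p{\left(T \right)}\right) = \left(-381936 - 94818\right) \left(-226286 + 1\right) = \left(-476754\right) \left(-226285\right) = 107882278890$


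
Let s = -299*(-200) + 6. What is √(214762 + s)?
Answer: 2*√68642 ≈ 523.99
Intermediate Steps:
s = 59806 (s = 59800 + 6 = 59806)
√(214762 + s) = √(214762 + 59806) = √274568 = 2*√68642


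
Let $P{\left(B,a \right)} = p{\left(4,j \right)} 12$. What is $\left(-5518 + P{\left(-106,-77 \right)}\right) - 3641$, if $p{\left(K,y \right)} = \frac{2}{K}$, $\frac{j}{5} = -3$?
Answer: $-9153$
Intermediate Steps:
$j = -15$ ($j = 5 \left(-3\right) = -15$)
$P{\left(B,a \right)} = 6$ ($P{\left(B,a \right)} = \frac{2}{4} \cdot 12 = 2 \cdot \frac{1}{4} \cdot 12 = \frac{1}{2} \cdot 12 = 6$)
$\left(-5518 + P{\left(-106,-77 \right)}\right) - 3641 = \left(-5518 + 6\right) - 3641 = -5512 - 3641 = -9153$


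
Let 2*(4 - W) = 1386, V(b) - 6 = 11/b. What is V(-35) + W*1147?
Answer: -27659706/35 ≈ -7.9028e+5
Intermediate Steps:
V(b) = 6 + 11/b
W = -689 (W = 4 - 1/2*1386 = 4 - 693 = -689)
V(-35) + W*1147 = (6 + 11/(-35)) - 689*1147 = (6 + 11*(-1/35)) - 790283 = (6 - 11/35) - 790283 = 199/35 - 790283 = -27659706/35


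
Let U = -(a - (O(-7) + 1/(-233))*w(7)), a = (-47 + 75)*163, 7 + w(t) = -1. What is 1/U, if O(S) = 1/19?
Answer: -4427/20206540 ≈ -0.00021909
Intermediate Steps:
O(S) = 1/19
w(t) = -8 (w(t) = -7 - 1 = -8)
a = 4564 (a = 28*163 = 4564)
U = -20206540/4427 (U = -(4564 - (1/19 + 1/(-233))*(-8)) = -(4564 - (1/19 - 1/233)*(-8)) = -(4564 - 214*(-8)/4427) = -(4564 - 1*(-1712/4427)) = -(4564 + 1712/4427) = -1*20206540/4427 = -20206540/4427 ≈ -4564.4)
1/U = 1/(-20206540/4427) = -4427/20206540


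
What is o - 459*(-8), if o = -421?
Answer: 3251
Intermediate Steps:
o - 459*(-8) = -421 - 459*(-8) = -421 + 3672 = 3251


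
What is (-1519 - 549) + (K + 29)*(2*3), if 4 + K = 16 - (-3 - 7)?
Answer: -1762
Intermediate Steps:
K = 22 (K = -4 + (16 - (-3 - 7)) = -4 + (16 - 1*(-10)) = -4 + (16 + 10) = -4 + 26 = 22)
(-1519 - 549) + (K + 29)*(2*3) = (-1519 - 549) + (22 + 29)*(2*3) = -2068 + 51*6 = -2068 + 306 = -1762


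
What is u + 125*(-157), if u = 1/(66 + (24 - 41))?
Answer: -961624/49 ≈ -19625.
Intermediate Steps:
u = 1/49 (u = 1/(66 - 17) = 1/49 ≈ 0.020408)
u + 125*(-157) = 1/49 + 125*(-157) = 1/49 - 19625 = -961624/49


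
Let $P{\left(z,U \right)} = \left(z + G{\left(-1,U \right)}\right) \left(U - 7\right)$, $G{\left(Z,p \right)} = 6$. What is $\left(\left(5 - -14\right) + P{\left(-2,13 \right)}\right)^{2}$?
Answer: $1849$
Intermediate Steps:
$P{\left(z,U \right)} = \left(-7 + U\right) \left(6 + z\right)$ ($P{\left(z,U \right)} = \left(z + 6\right) \left(U - 7\right) = \left(6 + z\right) \left(-7 + U\right) = \left(-7 + U\right) \left(6 + z\right)$)
$\left(\left(5 - -14\right) + P{\left(-2,13 \right)}\right)^{2} = \left(\left(5 - -14\right) + \left(-42 - -14 + 6 \cdot 13 + 13 \left(-2\right)\right)\right)^{2} = \left(\left(5 + 14\right) + \left(-42 + 14 + 78 - 26\right)\right)^{2} = \left(19 + 24\right)^{2} = 43^{2} = 1849$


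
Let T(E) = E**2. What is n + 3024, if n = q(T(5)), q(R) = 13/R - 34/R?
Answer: 75579/25 ≈ 3023.2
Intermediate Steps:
q(R) = -21/R
n = -21/25 (n = -21/(5**2) = -21/25 ≈ -0.84000)
n + 3024 = -21/25 + 3024 = 75579/25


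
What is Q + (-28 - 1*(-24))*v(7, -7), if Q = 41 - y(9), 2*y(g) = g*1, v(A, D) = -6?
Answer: 121/2 ≈ 60.500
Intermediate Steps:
y(g) = g/2 (y(g) = (g*1)/2 = g/2)
Q = 73/2 (Q = 41 - 9/2 = 73/2 ≈ 36.500)
Q + (-28 - 1*(-24))*v(7, -7) = 73/2 + (-28 - 1*(-24))*(-6) = 73/2 + (-28 + 24)*(-6) = 73/2 - 4*(-6) = 73/2 + 24 = 121/2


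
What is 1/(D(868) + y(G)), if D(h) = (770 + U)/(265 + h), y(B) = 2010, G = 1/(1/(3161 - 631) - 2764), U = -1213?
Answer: 1133/2276887 ≈ 0.00049761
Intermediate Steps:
G = -2530/6992919 (G = 1/(1/2530 - 2764) = 1/(-6992919/2530) = -2530/6992919 ≈ -0.00036179)
D(h) = -443/(265 + h) (D(h) = (770 - 1213)/(265 + h) = -443/(265 + h))
1/(D(868) + y(G)) = 1/(-443/(265 + 868) + 2010) = 1/(-443/1133 + 2010) = 1/(2276887/1133) = 1133/2276887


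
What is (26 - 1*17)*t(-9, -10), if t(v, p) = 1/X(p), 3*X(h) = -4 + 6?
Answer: 27/2 ≈ 13.500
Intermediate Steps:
X(h) = ⅔ (X(h) = (-4 + 6)/3 = (⅓)*2 = ⅔)
t(v, p) = 3/2 (t(v, p) = 1/(⅔) = 3/2)
(26 - 1*17)*t(-9, -10) = (26 - 1*17)*(3/2) = (26 - 17)*(3/2) = 9*(3/2) = 27/2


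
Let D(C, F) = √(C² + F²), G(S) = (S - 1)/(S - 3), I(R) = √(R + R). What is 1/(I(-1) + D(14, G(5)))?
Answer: √2*(10 - I)/202 ≈ 0.070011 - 0.0070011*I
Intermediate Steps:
I(R) = √2*√R (I(R) = √(2*R) = √2*√R)
G(S) = (-1 + S)/(-3 + S)
1/(I(-1) + D(14, G(5))) = 1/(√2*√(-1) + √(14² + ((-1 + 5)/(-3 + 5))²)) = 1/(√2*I + √(196 + (4/2)²)) = 1/(I*√2 + √(196 + ((½)*4)²)) = 1/(I*√2 + √(196 + 2²)) = 1/(I*√2 + √(196 + 4)) = 1/(I*√2 + √200) = 1/(I*√2 + 10*√2) = 1/(10*√2 + I*√2)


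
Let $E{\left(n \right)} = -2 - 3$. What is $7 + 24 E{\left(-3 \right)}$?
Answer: $-113$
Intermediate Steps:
$E{\left(n \right)} = -5$ ($E{\left(n \right)} = -2 - 3 = -5$)
$7 + 24 E{\left(-3 \right)} = 7 + 24 \left(-5\right) = 7 - 120 = -113$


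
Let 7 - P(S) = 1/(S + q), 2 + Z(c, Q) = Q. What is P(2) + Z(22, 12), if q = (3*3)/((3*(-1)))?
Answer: 18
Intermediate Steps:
Z(c, Q) = -2 + Q
q = -3 (q = 9/(-3) = 9*(-⅓) = -3)
P(S) = 7 - 1/(-3 + S) (P(S) = 7 - 1/(S - 3) = 7 - 1/(-3 + S))
P(2) + Z(22, 12) = (-22 + 7*2)/(-3 + 2) + (-2 + 12) = (-22 + 14)/(-1) + 10 = -1*(-8) + 10 = 8 + 10 = 18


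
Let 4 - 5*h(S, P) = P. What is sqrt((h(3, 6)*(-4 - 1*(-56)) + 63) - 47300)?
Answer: I*sqrt(1181445)/5 ≈ 217.39*I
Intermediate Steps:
h(S, P) = 4/5 - P/5
sqrt((h(3, 6)*(-4 - 1*(-56)) + 63) - 47300) = sqrt(((4/5 - 1/5*6)*(-4 - 1*(-56)) + 63) - 47300) = sqrt(((4/5 - 6/5)*(-4 + 56) + 63) - 47300) = sqrt((-2/5*52 + 63) - 47300) = sqrt((-104/5 + 63) - 47300) = sqrt(211/5 - 47300) = sqrt(-236289/5) = I*sqrt(1181445)/5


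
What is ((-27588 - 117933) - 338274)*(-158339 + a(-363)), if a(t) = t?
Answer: 76779234090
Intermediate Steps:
((-27588 - 117933) - 338274)*(-158339 + a(-363)) = ((-27588 - 117933) - 338274)*(-158339 - 363) = (-145521 - 338274)*(-158702) = -483795*(-158702) = 76779234090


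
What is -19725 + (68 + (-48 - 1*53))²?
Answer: -18636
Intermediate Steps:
-19725 + (68 + (-48 - 1*53))² = -19725 + (68 + (-48 - 53))² = -19725 + (68 - 101)² = -19725 + (-33)² = -19725 + 1089 = -18636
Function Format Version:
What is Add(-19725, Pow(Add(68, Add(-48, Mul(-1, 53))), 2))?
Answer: -18636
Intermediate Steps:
Add(-19725, Pow(Add(68, Add(-48, Mul(-1, 53))), 2)) = Add(-19725, Pow(Add(68, Add(-48, -53)), 2)) = Add(-19725, Pow(Add(68, -101), 2)) = Add(-19725, Pow(-33, 2)) = Add(-19725, 1089) = -18636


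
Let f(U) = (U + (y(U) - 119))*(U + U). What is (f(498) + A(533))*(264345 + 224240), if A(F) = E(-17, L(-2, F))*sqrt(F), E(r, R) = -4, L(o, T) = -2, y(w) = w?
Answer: 426775088820 - 1954340*sqrt(533) ≈ 4.2673e+11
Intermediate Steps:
A(F) = -4*sqrt(F)
f(U) = 2*U*(-119 + 2*U) (f(U) = (U + (U - 119))*(U + U) = (U + (-119 + U))*(2*U) = (-119 + 2*U)*(2*U) = 2*U*(-119 + 2*U))
(f(498) + A(533))*(264345 + 224240) = (2*498*(-119 + 2*498) - 4*sqrt(533))*(264345 + 224240) = (2*498*(-119 + 996) - 4*sqrt(533))*488585 = (2*498*877 - 4*sqrt(533))*488585 = (873492 - 4*sqrt(533))*488585 = 426775088820 - 1954340*sqrt(533)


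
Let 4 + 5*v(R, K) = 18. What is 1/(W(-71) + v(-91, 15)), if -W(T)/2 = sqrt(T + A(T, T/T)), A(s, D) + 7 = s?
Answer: 35/7548 + 25*I*sqrt(149)/7548 ≈ 0.004637 + 0.04043*I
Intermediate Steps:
A(s, D) = -7 + s
v(R, K) = 14/5 (v(R, K) = -4/5 + (1/5)*18 = -4/5 + 18/5 = 14/5)
W(T) = -2*sqrt(-7 + 2*T) (W(T) = -2*sqrt(T + (-7 + T)) = -2*sqrt(-7 + 2*T))
1/(W(-71) + v(-91, 15)) = 1/(-2*sqrt(-7 + 2*(-71)) + 14/5) = 1/(-2*sqrt(-7 - 142) + 14/5) = 1/(-2*I*sqrt(149) + 14/5) = 1/(14/5 - 2*I*sqrt(149))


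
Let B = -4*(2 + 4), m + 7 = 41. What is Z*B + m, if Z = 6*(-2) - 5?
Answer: 442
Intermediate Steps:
m = 34 (m = -7 + 41 = 34)
Z = -17 (Z = -12 - 5 = -17)
B = -24 (B = -4*6 = -24)
Z*B + m = -17*(-24) + 34 = 408 + 34 = 442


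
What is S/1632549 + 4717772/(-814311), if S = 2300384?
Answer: -1942921988468/443134202913 ≈ -4.3845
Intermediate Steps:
S/1632549 + 4717772/(-814311) = 2300384/1632549 + 4717772/(-814311) = 2300384*(1/1632549) + 4717772*(-1/814311) = 2300384/1632549 - 4717772/814311 = -1942921988468/443134202913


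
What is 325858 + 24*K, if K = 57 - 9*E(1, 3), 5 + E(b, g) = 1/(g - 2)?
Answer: 328090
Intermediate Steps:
E(b, g) = -5 + 1/(-2 + g) (E(b, g) = -5 + 1/(g - 2) = -5 + 1/(-2 + g))
K = 93 (K = 57 - 9*(11 - 5*3)/(-2 + 3) = 57 - 9*(11 - 15)/1 = 57 - 9*(-4) = 57 + 36 = 93)
325858 + 24*K = 325858 + 24*93 = 325858 + 2232 = 328090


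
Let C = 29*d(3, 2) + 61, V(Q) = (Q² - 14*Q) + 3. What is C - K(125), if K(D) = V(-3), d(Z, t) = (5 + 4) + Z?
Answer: 355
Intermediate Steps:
V(Q) = 3 + Q² - 14*Q
d(Z, t) = 9 + Z
K(D) = 54 (K(D) = 3 + (-3)² - 14*(-3) = 3 + 9 + 42 = 54)
C = 409 (C = 29*(9 + 3) + 61 = 29*12 + 61 = 348 + 61 = 409)
C - K(125) = 409 - 1*54 = 409 - 54 = 355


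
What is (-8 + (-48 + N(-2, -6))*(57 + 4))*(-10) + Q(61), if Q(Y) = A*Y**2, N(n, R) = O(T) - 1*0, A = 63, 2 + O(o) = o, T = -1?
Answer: 265613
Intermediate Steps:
O(o) = -2 + o
N(n, R) = -3 (N(n, R) = (-2 - 1) - 1*0 = -3 + 0 = -3)
Q(Y) = 63*Y**2
(-8 + (-48 + N(-2, -6))*(57 + 4))*(-10) + Q(61) = (-8 + (-48 - 3)*(57 + 4))*(-10) + 63*61**2 = (-8 - 51*61)*(-10) + 63*3721 = (-8 - 3111)*(-10) + 234423 = -3119*(-10) + 234423 = 31190 + 234423 = 265613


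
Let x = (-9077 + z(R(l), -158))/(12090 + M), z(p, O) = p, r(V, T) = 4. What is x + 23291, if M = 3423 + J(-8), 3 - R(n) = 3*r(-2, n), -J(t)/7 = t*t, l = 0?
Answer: 350869829/15065 ≈ 23290.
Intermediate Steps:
J(t) = -7*t² (J(t) = -7*t*t = -7*t²)
R(n) = -9 (R(n) = 3 - 3*4 = 3 - 1*12 = 3 - 12 = -9)
M = 2975 (M = 3423 - 7*(-8)² = 3423 - 7*64 = 3423 - 448 = 2975)
x = -9086/15065 (x = (-9077 - 9)/(12090 + 2975) = -9086/15065 ≈ -0.60312)
x + 23291 = -9086/15065 + 23291 = 350869829/15065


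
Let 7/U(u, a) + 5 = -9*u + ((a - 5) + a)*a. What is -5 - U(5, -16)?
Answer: -2717/542 ≈ -5.0129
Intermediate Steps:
U(u, a) = 7/(-5 - 9*u + a*(-5 + 2*a)) (U(u, a) = 7/(-5 + (-9*u + ((a - 5) + a)*a)) = 7/(-5 + (-9*u + ((-5 + a) + a)*a)) = 7/(-5 + (-9*u + (-5 + 2*a)*a)) = 7/(-5 + (-9*u + a*(-5 + 2*a))) = 7/(-5 - 9*u + a*(-5 + 2*a)))
-5 - U(5, -16) = -5 - (-7)/(5 - 2*(-16)**2 + 5*(-16) + 9*5) = -5 - (-7)/(5 - 2*256 - 80 + 45) = -5 - (-7)/(5 - 512 - 80 + 45) = -5 - (-7)/(-542) = -5 - (-7)*(-1)/542 = -5 - 1*7/542 = -5 - 7/542 = -2717/542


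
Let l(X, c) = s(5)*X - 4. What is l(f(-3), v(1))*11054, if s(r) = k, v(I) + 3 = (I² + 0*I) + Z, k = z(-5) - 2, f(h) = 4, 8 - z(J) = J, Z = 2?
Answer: 442160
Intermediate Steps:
z(J) = 8 - J
k = 11 (k = (8 - 1*(-5)) - 2 = (8 + 5) - 2 = 13 - 2 = 11)
v(I) = -1 + I² (v(I) = -3 + ((I² + 0*I) + 2) = -3 + ((I² + 0) + 2) = -3 + (I² + 2) = -3 + (2 + I²) = -1 + I²)
s(r) = 11
l(X, c) = -4 + 11*X (l(X, c) = 11*X - 4 = -4 + 11*X)
l(f(-3), v(1))*11054 = (-4 + 11*4)*11054 = (-4 + 44)*11054 = 40*11054 = 442160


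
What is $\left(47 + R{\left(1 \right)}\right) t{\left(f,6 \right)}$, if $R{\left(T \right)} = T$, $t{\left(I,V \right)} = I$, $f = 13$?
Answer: $624$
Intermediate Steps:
$\left(47 + R{\left(1 \right)}\right) t{\left(f,6 \right)} = \left(47 + 1\right) 13 = 48 \cdot 13 = 624$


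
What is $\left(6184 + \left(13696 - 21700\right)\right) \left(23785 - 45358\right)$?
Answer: $39262860$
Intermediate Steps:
$\left(6184 + \left(13696 - 21700\right)\right) \left(23785 - 45358\right) = \left(6184 - 8004\right) \left(-21573\right) = \left(-1820\right) \left(-21573\right) = 39262860$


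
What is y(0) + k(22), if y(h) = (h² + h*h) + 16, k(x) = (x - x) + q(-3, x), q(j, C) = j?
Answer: 13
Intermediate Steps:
k(x) = -3 (k(x) = (x - x) - 3 = 0 - 3 = -3)
y(h) = 16 + 2*h² (y(h) = (h² + h²) + 16 = 2*h² + 16 = 16 + 2*h²)
y(0) + k(22) = (16 + 2*0²) - 3 = (16 + 2*0) - 3 = (16 + 0) - 3 = 16 - 3 = 13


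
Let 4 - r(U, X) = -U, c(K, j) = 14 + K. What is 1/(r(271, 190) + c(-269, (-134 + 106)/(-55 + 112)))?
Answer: 1/20 ≈ 0.050000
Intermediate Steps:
r(U, X) = 4 + U (r(U, X) = 4 - (-1)*U = 4 + U)
1/(r(271, 190) + c(-269, (-134 + 106)/(-55 + 112))) = 1/((4 + 271) + (14 - 269)) = 1/(275 - 255) = 1/20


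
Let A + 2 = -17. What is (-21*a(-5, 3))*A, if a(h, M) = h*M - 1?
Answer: -6384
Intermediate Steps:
A = -19 (A = -2 - 17 = -19)
a(h, M) = -1 + M*h (a(h, M) = M*h - 1 = -1 + M*h)
(-21*a(-5, 3))*A = -21*(-1 + 3*(-5))*(-19) = -21*(-1 - 15)*(-19) = -21*(-16)*(-19) = 336*(-19) = -6384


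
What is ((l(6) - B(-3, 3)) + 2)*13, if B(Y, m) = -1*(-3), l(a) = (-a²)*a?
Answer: -2821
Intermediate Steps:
l(a) = -a³
B(Y, m) = 3
((l(6) - B(-3, 3)) + 2)*13 = ((-1*6³ - 1*3) + 2)*13 = ((-1*216 - 3) + 2)*13 = ((-216 - 3) + 2)*13 = (-219 + 2)*13 = -217*13 = -2821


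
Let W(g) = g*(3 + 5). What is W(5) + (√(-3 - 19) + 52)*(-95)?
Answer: -4900 - 95*I*√22 ≈ -4900.0 - 445.59*I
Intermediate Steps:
W(g) = 8*g (W(g) = g*8 = 8*g)
W(5) + (√(-3 - 19) + 52)*(-95) = 8*5 + (√(-3 - 19) + 52)*(-95) = 40 + (√(-22) + 52)*(-95) = 40 + (I*√22 + 52)*(-95) = 40 + (52 + I*√22)*(-95) = 40 + (-4940 - 95*I*√22) = -4900 - 95*I*√22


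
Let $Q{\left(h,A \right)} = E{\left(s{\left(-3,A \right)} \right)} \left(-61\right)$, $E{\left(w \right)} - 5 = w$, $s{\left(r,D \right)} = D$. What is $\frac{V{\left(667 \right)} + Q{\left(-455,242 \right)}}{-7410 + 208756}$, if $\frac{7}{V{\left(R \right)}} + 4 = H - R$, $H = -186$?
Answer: $- \frac{6456213}{86276761} \approx -0.074831$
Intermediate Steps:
$E{\left(w \right)} = 5 + w$
$V{\left(R \right)} = \frac{7}{-190 - R}$ ($V{\left(R \right)} = \frac{7}{-4 - \left(186 + R\right)} = \frac{7}{-190 - R}$)
$Q{\left(h,A \right)} = -305 - 61 A$ ($Q{\left(h,A \right)} = \left(5 + A\right) \left(-61\right) = -305 - 61 A$)
$\frac{V{\left(667 \right)} + Q{\left(-455,242 \right)}}{-7410 + 208756} = \frac{- \frac{7}{190 + 667} - 15067}{-7410 + 208756} = \frac{- \frac{7}{857} - 15067}{201346} = \left(\left(-7\right) \frac{1}{857} - 15067\right) \frac{1}{201346} = \left(- \frac{7}{857} - 15067\right) \frac{1}{201346} = \left(- \frac{12912426}{857}\right) \frac{1}{201346} = - \frac{6456213}{86276761}$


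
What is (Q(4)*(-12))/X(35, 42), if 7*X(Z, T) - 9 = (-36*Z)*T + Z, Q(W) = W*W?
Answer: 336/13219 ≈ 0.025418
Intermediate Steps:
Q(W) = W**2
X(Z, T) = 9/7 + Z/7 - 36*T*Z/7 (X(Z, T) = 9/7 + ((-36*Z)*T + Z)/7 = 9/7 + (-36*T*Z + Z)/7 = 9/7 + (Z - 36*T*Z)/7 = 9/7 + (Z/7 - 36*T*Z/7) = 9/7 + Z/7 - 36*T*Z/7)
(Q(4)*(-12))/X(35, 42) = (4**2*(-12))/(9/7 + (1/7)*35 - 36/7*42*35) = (16*(-12))/(9/7 + 5 - 7560) = -192/(-52876/7) = -192*(-7/52876) = 336/13219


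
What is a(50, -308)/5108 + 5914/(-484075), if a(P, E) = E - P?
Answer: -101753781/1236327550 ≈ -0.082303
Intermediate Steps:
a(50, -308)/5108 + 5914/(-484075) = (-308 - 1*50)/5108 + 5914/(-484075) = (-308 - 50)*(1/5108) + 5914*(-1/484075) = -358*1/5108 - 5914/484075 = -179/2554 - 5914/484075 = -101753781/1236327550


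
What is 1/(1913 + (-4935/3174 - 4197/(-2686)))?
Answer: 710447/1359090600 ≈ 0.00052274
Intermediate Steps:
1/(1913 + (-4935/3174 - 4197/(-2686))) = 1/(1913 + (-4935*1/3174 - 4197*(-1/2686))) = 1/(1913 + (-1645/1058 + 4197/2686)) = 1/(1913 + 5489/710447) = 1/(1359090600/710447) = 710447/1359090600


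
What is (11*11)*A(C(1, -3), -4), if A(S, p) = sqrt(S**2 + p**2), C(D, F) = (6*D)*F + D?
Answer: 121*sqrt(305) ≈ 2113.2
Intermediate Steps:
C(D, F) = D + 6*D*F (C(D, F) = 6*D*F + D = D + 6*D*F)
(11*11)*A(C(1, -3), -4) = (11*11)*sqrt((1*(1 + 6*(-3)))**2 + (-4)**2) = 121*sqrt((1*(1 - 18))**2 + 16) = 121*sqrt((1*(-17))**2 + 16) = 121*sqrt((-17)**2 + 16) = 121*sqrt(289 + 16) = 121*sqrt(305)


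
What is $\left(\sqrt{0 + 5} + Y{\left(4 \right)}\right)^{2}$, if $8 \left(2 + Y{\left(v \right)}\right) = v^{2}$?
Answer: $5$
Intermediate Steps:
$Y{\left(v \right)} = -2 + \frac{v^{2}}{8}$
$\left(\sqrt{0 + 5} + Y{\left(4 \right)}\right)^{2} = \left(\sqrt{0 + 5} - \left(2 - \frac{4^{2}}{8}\right)\right)^{2} = \left(\sqrt{5} + \left(-2 + \frac{1}{8} \cdot 16\right)\right)^{2} = \left(\sqrt{5} + \left(-2 + 2\right)\right)^{2} = \left(\sqrt{5} + 0\right)^{2} = \left(\sqrt{5}\right)^{2} = 5$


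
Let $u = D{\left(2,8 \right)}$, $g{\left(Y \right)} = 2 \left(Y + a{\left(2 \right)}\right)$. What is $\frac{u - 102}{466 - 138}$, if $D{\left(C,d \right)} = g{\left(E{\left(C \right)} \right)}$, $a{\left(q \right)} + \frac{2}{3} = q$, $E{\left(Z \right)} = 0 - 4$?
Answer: $- \frac{161}{492} \approx -0.32724$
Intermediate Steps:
$E{\left(Z \right)} = -4$
$a{\left(q \right)} = - \frac{2}{3} + q$
$g{\left(Y \right)} = \frac{8}{3} + 2 Y$ ($g{\left(Y \right)} = 2 \left(Y + \left(- \frac{2}{3} + 2\right)\right) = 2 \left(Y + \frac{4}{3}\right) = 2 \left(\frac{4}{3} + Y\right) = \frac{8}{3} + 2 Y$)
$D{\left(C,d \right)} = - \frac{16}{3}$ ($D{\left(C,d \right)} = \frac{8}{3} + 2 \left(-4\right) = \frac{8}{3} - 8 = - \frac{16}{3}$)
$u = - \frac{16}{3} \approx -5.3333$
$\frac{u - 102}{466 - 138} = \frac{- \frac{16}{3} - 102}{466 - 138} = - \frac{322}{3 \cdot 328} = \left(- \frac{322}{3}\right) \frac{1}{328} = - \frac{161}{492}$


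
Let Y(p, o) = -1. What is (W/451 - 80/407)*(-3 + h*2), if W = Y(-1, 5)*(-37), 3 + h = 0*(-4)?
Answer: 17199/16687 ≈ 1.0307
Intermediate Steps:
h = -3 (h = -3 + 0*(-4) = -3 + 0 = -3)
W = 37 (W = -1*(-37) = 37)
(W/451 - 80/407)*(-3 + h*2) = (37/451 - 80/407)*(-3 - 3*2) = (37*(1/451) - 80*1/407)*(-3 - 6) = (37/451 - 80/407)*(-9) = -1911/16687*(-9) = 17199/16687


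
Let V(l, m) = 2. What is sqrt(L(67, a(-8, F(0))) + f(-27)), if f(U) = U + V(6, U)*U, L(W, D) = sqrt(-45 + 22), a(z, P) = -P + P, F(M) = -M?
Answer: sqrt(-81 + I*sqrt(23)) ≈ 0.26632 + 9.0039*I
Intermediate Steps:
a(z, P) = 0
L(W, D) = I*sqrt(23) (L(W, D) = sqrt(-23) = I*sqrt(23))
f(U) = 3*U (f(U) = U + 2*U = 3*U)
sqrt(L(67, a(-8, F(0))) + f(-27)) = sqrt(I*sqrt(23) + 3*(-27)) = sqrt(I*sqrt(23) - 81) = sqrt(-81 + I*sqrt(23))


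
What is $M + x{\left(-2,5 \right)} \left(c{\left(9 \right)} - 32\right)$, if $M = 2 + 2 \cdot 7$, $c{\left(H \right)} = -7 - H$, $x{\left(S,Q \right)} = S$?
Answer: $112$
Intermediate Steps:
$M = 16$ ($M = 2 + 14 = 16$)
$M + x{\left(-2,5 \right)} \left(c{\left(9 \right)} - 32\right) = 16 - 2 \left(\left(-7 - 9\right) - 32\right) = 16 - 2 \left(-16 - 32\right) = 16 - -96 = 16 + 96 = 112$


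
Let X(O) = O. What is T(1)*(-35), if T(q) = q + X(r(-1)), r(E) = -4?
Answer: 105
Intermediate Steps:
T(q) = -4 + q (T(q) = q - 4 = -4 + q)
T(1)*(-35) = (-4 + 1)*(-35) = -3*(-35) = 105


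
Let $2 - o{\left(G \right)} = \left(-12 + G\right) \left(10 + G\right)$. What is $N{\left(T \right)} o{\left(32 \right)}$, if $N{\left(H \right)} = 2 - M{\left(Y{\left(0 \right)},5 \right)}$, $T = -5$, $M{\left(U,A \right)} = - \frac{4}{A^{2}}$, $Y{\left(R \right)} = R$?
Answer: $- \frac{45252}{25} \approx -1810.1$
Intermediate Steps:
$o{\left(G \right)} = 2 - \left(-12 + G\right) \left(10 + G\right)$
$M{\left(U,A \right)} = - \frac{4}{A^{2}}$
$N{\left(H \right)} = \frac{54}{25}$ ($N{\left(H \right)} = 2 - - \frac{4}{25} = 2 + \frac{4}{25} = \frac{54}{25}$)
$N{\left(T \right)} o{\left(32 \right)} = \frac{54 \left(122 - 32^{2} + 2 \cdot 32\right)}{25} = \frac{54 \left(122 - 1024 + 64\right)}{25} = \frac{54}{25} \left(-838\right) = - \frac{45252}{25}$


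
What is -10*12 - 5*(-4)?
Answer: -100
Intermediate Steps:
-10*12 - 5*(-4) = -120 + 20 = -100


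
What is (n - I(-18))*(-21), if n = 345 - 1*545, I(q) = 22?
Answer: 4662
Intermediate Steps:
n = -200 (n = 345 - 545 = -200)
(n - I(-18))*(-21) = (-200 - 1*22)*(-21) = (-200 - 22)*(-21) = -222*(-21) = 4662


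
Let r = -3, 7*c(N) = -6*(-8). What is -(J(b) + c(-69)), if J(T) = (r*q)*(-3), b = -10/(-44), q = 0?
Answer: -48/7 ≈ -6.8571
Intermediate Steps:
c(N) = 48/7 (c(N) = (-6*(-8))/7 = (1/7)*48 = 48/7)
b = 5/22 (b = -10*(-1/44) = 5/22 ≈ 0.22727)
J(T) = 0 (J(T) = -3*0*(-3) = 0*(-3) = 0)
-(J(b) + c(-69)) = -(0 + 48/7) = -1*48/7 = -48/7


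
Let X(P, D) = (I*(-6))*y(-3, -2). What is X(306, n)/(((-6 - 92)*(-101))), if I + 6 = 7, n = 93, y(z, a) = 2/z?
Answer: 2/4949 ≈ 0.00040412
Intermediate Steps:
I = 1 (I = -6 + 7 = 1)
X(P, D) = 4 (X(P, D) = (1*(-6))*(2/(-3)) = -12*(-1)/3 = -6*(-⅔) = 4)
X(306, n)/(((-6 - 92)*(-101))) = 4/(((-6 - 92)*(-101))) = 4/((-98*(-101))) = 4/9898 = 4*(1/9898) = 2/4949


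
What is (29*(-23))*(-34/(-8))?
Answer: -11339/4 ≈ -2834.8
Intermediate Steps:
(29*(-23))*(-34/(-8)) = -(-22678)*(-1)/8 = -667*17/4 = -11339/4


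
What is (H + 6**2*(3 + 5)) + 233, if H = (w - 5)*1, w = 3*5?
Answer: 531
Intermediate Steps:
w = 15
H = 10 (H = (15 - 5)*1 = 10*1 = 10)
(H + 6**2*(3 + 5)) + 233 = (10 + 6**2*(3 + 5)) + 233 = (10 + 36*8) + 233 = (10 + 288) + 233 = 298 + 233 = 531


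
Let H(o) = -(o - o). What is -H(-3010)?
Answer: 0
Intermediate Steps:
H(o) = 0 (H(o) = -1*0 = 0)
-H(-3010) = -1*0 = 0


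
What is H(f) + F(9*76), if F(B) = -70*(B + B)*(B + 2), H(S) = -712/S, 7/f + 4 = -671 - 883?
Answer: -458730224/7 ≈ -6.5533e+7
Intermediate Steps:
f = -7/1558 (f = 7/(-4 + (-671 - 883)) = 7/(-4 - 1554) = 7/(-1558) = 7*(-1/1558) = -7/1558 ≈ -0.0044929)
F(B) = -140*B*(2 + B) (F(B) = -70*2*B*(2 + B) = -140*B*(2 + B))
H(f) + F(9*76) = -712/(-7/1558) - 140*9*76*(2 + 9*76) = -712*(-1558/7) - 140*684*(2 + 684) = 1109296/7 - 140*684*686 = 1109296/7 - 65691360 = -458730224/7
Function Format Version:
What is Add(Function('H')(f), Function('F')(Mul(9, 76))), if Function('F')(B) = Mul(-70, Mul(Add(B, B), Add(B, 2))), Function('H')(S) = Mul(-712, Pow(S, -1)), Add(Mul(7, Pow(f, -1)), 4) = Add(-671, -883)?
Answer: Rational(-458730224, 7) ≈ -6.5533e+7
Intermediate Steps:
f = Rational(-7, 1558) (f = Mul(7, Pow(Add(-4, Add(-671, -883)), -1)) = Mul(7, Pow(Add(-4, -1554), -1)) = Mul(7, Pow(-1558, -1)) = Mul(7, Rational(-1, 1558)) = Rational(-7, 1558) ≈ -0.0044929)
Function('F')(B) = Mul(-140, B, Add(2, B)) (Function('F')(B) = Mul(-70, Mul(Mul(2, B), Add(2, B))) = Mul(-70, Mul(2, B, Add(2, B))) = Mul(-140, B, Add(2, B)))
Add(Function('H')(f), Function('F')(Mul(9, 76))) = Add(Mul(-712, Pow(Rational(-7, 1558), -1)), Mul(-140, Mul(9, 76), Add(2, Mul(9, 76)))) = Add(Mul(-712, Rational(-1558, 7)), Mul(-140, 684, Add(2, 684))) = Add(Rational(1109296, 7), Mul(-140, 684, 686)) = Add(Rational(1109296, 7), -65691360) = Rational(-458730224, 7)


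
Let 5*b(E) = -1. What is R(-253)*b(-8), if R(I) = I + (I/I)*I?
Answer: 506/5 ≈ 101.20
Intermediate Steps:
b(E) = -⅕ (b(E) = (⅕)*(-1) = -⅕)
R(I) = 2*I (R(I) = I + 1*I = I + I = 2*I)
R(-253)*b(-8) = (2*(-253))*(-⅕) = -506*(-⅕) = 506/5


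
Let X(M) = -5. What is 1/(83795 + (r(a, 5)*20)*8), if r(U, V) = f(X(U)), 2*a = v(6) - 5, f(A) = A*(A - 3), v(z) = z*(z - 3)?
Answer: 1/90195 ≈ 1.1087e-5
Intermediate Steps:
v(z) = z*(-3 + z)
f(A) = A*(-3 + A)
a = 13/2 (a = (6*(-3 + 6) - 5)/2 = (6*3 - 5)/2 = (18 - 5)/2 = (½)*13 = 13/2 ≈ 6.5000)
r(U, V) = 40 (r(U, V) = -5*(-3 - 5) = -5*(-8) = 40)
1/(83795 + (r(a, 5)*20)*8) = 1/(83795 + (40*20)*8) = 1/(83795 + 800*8) = 1/(83795 + 6400) = 1/90195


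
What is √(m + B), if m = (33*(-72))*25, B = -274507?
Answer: I*√333907 ≈ 577.85*I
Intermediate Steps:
m = -59400 (m = -2376*25 = -59400)
√(m + B) = √(-59400 - 274507) = √(-333907) = I*√333907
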